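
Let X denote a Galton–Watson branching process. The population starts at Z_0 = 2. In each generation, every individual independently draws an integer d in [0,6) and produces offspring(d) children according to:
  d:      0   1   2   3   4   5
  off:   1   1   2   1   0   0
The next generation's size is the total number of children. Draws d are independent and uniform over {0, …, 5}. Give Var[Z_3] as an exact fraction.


Outcome values over d=0..5: [1, 1, 2, 1, 0, 0]
Σy = 5, Σy² = 7, M = 6
μ = 5/6 = 5/6,  σ² = 7/6 − (5/6)² = 17/36
V_0 = 0, E_0 = 2
V_1 = 17/36·E_0 + (5/6)²·V_0 = 17/18;  E_1 = 5/3
V_2 = 17/36·E_1 + (5/6)²·V_1 = 935/648;  E_2 = 25/18
V_3 = 17/36·E_2 + (5/6)²·V_2 = 38675/23328;  E_3 = 125/108

38675/23328


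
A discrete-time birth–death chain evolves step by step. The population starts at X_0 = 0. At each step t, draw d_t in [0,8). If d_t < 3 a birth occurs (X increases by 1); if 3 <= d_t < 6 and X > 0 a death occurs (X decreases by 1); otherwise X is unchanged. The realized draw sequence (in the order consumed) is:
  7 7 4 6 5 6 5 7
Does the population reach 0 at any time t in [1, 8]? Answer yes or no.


t=0: X=0, d=7 → hold, X_1=0
t=1: X=0, d=7 → hold, X_2=0
t=2: X=0, d=4 → hold, X_3=0
t=3: X=0, d=6 → hold, X_4=0
t=4: X=0, d=5 → hold, X_5=0
t=5: X=0, d=6 → hold, X_6=0
t=6: X=0, d=5 → hold, X_7=0
t=7: X=0, d=7 → hold, X_8=0

yes


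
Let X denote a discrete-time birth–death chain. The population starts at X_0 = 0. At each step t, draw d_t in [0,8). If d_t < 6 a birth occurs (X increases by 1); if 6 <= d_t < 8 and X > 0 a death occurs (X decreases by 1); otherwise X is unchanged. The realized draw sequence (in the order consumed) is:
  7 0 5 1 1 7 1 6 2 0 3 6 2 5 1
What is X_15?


8

t=0: X=0, d=7 → hold, X_1=0
t=1: X=0, d=0 → birth, X_2=1
t=2: X=1, d=5 → birth, X_3=2
t=3: X=2, d=1 → birth, X_4=3
t=4: X=3, d=1 → birth, X_5=4
t=5: X=4, d=7 → death, X_6=3
t=6: X=3, d=1 → birth, X_7=4
t=7: X=4, d=6 → death, X_8=3
t=8: X=3, d=2 → birth, X_9=4
t=9: X=4, d=0 → birth, X_10=5
t=10: X=5, d=3 → birth, X_11=6
t=11: X=6, d=6 → death, X_12=5
t=12: X=5, d=2 → birth, X_13=6
t=13: X=6, d=5 → birth, X_14=7
t=14: X=7, d=1 → birth, X_15=8


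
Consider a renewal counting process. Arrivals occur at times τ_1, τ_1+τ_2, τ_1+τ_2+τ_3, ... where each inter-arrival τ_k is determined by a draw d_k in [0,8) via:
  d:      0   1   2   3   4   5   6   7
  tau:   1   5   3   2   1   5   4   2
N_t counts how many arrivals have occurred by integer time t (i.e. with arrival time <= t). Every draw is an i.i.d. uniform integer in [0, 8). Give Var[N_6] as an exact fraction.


12657775/16777216

Inter-arrival values over d=0..7: [1, 5, 3, 2, 1, 5, 4, 2]
Each d has probability 1/8, so the pmf of τ is: f(1) = 1/4, f(2) = 1/4, f(3) = 1/8, f(4) = 1/8, f(5) = 1/4
Let p_n(j) = P(N_n = j), with p_0 = [1]. Condition on τ_1: p_n(0) = P(τ > n), and for j >= 1, p_n(j) = Σ_{k<=n} f(k)·p_{n−k}(j−1)
p_1 = [3/4, 1/4]  (j = 0..1)
p_2 = [1/2, 7/16, 1/16]  (j = 0..2)
p_3 = [3/8, 7/16, 11/64, 1/64]  (j = 0..3)
p_4 = [1/4, 7/16, 1/4, 15/256, 1/256]  (j = 0..4)
p_5 = [0, 9/16, 39/128, 29/256, 19/1024, 1/1024]  (j = 0..5)
p_6 = [0, 23/64, 27/64, 43/256, 23/512, 23/4096, 1/4096]  (j = 0..6)
E[N_6] = Σ j·p_6(j) = 7849/4096;  E[N_6²] = Σ j²·p_6(j) = 18131/4096
Var[N_6] = 18131/4096 − (7849/4096)² = 12657775/16777216


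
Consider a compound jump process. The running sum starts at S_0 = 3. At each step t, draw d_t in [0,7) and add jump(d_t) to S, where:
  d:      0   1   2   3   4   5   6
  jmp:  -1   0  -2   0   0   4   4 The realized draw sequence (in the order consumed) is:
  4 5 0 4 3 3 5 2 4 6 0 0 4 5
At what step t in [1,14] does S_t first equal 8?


8

t=0: S=3, d=4, jump=0, S_1=3
t=1: S=3, d=5, jump=4, S_2=7
t=2: S=7, d=0, jump=-1, S_3=6
t=3: S=6, d=4, jump=0, S_4=6
t=4: S=6, d=3, jump=0, S_5=6
t=5: S=6, d=3, jump=0, S_6=6
t=6: S=6, d=5, jump=4, S_7=10
t=7: S=10, d=2, jump=-2, S_8=8
t=8: S=8, d=4, jump=0, S_9=8
t=9: S=8, d=6, jump=4, S_10=12
t=10: S=12, d=0, jump=-1, S_11=11
t=11: S=11, d=0, jump=-1, S_12=10
t=12: S=10, d=4, jump=0, S_13=10
t=13: S=10, d=5, jump=4, S_14=14


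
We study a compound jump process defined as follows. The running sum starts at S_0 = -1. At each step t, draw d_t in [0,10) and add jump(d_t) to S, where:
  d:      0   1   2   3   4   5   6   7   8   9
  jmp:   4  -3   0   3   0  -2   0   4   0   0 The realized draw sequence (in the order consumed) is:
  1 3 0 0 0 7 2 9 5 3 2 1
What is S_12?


t=0: S=-1, d=1, jump=-3, S_1=-4
t=1: S=-4, d=3, jump=3, S_2=-1
t=2: S=-1, d=0, jump=4, S_3=3
t=3: S=3, d=0, jump=4, S_4=7
t=4: S=7, d=0, jump=4, S_5=11
t=5: S=11, d=7, jump=4, S_6=15
t=6: S=15, d=2, jump=0, S_7=15
t=7: S=15, d=9, jump=0, S_8=15
t=8: S=15, d=5, jump=-2, S_9=13
t=9: S=13, d=3, jump=3, S_10=16
t=10: S=16, d=2, jump=0, S_11=16
t=11: S=16, d=1, jump=-3, S_12=13

13


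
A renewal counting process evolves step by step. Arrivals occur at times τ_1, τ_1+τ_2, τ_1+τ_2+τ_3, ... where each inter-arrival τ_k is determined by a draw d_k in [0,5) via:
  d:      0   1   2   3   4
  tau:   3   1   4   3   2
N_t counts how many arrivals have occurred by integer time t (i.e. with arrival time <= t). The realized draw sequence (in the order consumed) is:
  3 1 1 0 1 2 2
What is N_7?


3

draw d_1=3: τ_1=3, arrival time A_1=3
draw d_2=1: τ_2=1, arrival time A_2=4
draw d_3=1: τ_3=1, arrival time A_3=5
draw d_4=0: τ_4=3, arrival time A_4=8
draw d_5=1: τ_5=1, arrival time A_5=9
draw d_6=2: τ_6=4, arrival time A_6=13
draw d_7=2: τ_7=4, arrival time A_7=17
N_t over t=0..7: 0:0 1:0 2:0 3:1 4:2 5:3 6:3 7:3


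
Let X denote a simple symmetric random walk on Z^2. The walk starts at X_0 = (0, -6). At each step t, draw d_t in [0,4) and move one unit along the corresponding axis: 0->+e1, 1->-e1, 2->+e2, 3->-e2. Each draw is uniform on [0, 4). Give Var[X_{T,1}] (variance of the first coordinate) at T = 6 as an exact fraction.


3

Outcome values over d=0..3: [1, -1, 0, 0]
Σy = 0, Σy² = 2, M = 4
μ = 0/4 = 0,  σ² = 2/4 − (0)² = 1/2
Independent increments: Var[X_6] = 6·σ² = 6·(1/2) = 3


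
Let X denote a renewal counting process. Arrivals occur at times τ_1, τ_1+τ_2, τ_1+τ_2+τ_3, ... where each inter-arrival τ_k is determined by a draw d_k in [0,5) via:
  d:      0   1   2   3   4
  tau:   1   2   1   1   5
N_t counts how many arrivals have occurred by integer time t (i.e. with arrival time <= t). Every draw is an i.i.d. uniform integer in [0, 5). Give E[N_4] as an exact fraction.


1251/625

Inter-arrival values over d=0..4: [1, 2, 1, 1, 5]
Each d has probability 1/5, so the pmf of τ is: f(1) = 3/5, f(2) = 1/5, f(5) = 1/5
Renewal equation for m(n) = E[N_n]: condition on τ_1 = k (if k <= n, one arrival plus a fresh copy on the remaining n−k steps): m(n) = F(n) + Σ_{k<=n} f(k)·m(n−k), where F(n) = P(τ <= n) and m(0) = 0
m(1) = F(1) = 3/5
m(2) = F(2) + f(1)·m(1) = 4/5 + 3/5·3/5 = 29/25
m(3) = F(3) + f(1)·m(2) + f(2)·m(1) = 4/5 + 3/5·29/25 + 1/5·3/5 = 202/125
m(4) = F(4) + f(1)·m(3) + f(2)·m(2) = 4/5 + 3/5·202/125 + 1/5·29/25 = 1251/625
E[N_4] = m(4) = 1251/625


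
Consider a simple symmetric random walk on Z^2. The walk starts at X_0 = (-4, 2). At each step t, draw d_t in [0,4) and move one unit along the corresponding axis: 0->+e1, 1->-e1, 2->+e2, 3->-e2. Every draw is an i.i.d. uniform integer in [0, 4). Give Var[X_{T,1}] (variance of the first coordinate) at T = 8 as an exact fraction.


4

Outcome values over d=0..3: [1, -1, 0, 0]
Σy = 0, Σy² = 2, M = 4
μ = 0/4 = 0,  σ² = 2/4 − (0)² = 1/2
Independent increments: Var[X_8] = 8·σ² = 8·(1/2) = 4


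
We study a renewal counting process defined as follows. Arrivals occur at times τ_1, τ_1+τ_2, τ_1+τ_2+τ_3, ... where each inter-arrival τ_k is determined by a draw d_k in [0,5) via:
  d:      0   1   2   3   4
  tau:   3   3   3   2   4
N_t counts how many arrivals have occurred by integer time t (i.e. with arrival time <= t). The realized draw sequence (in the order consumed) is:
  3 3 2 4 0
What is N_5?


draw d_1=3: τ_1=2, arrival time A_1=2
draw d_2=3: τ_2=2, arrival time A_2=4
draw d_3=2: τ_3=3, arrival time A_3=7
draw d_4=4: τ_4=4, arrival time A_4=11
draw d_5=0: τ_5=3, arrival time A_5=14
N_t over t=0..5: 0:0 1:0 2:1 3:1 4:2 5:2

2


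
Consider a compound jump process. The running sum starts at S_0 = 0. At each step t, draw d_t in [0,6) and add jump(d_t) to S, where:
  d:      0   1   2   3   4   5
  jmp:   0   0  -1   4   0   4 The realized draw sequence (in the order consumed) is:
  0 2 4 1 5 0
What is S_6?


3

t=0: S=0, d=0, jump=0, S_1=0
t=1: S=0, d=2, jump=-1, S_2=-1
t=2: S=-1, d=4, jump=0, S_3=-1
t=3: S=-1, d=1, jump=0, S_4=-1
t=4: S=-1, d=5, jump=4, S_5=3
t=5: S=3, d=0, jump=0, S_6=3


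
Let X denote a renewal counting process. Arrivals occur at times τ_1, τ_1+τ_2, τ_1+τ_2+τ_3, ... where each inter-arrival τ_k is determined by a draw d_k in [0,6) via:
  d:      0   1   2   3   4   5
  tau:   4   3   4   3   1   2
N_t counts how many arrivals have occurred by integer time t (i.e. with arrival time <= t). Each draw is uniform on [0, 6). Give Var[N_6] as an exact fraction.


1089832607/2176782336

Inter-arrival values over d=0..5: [4, 3, 4, 3, 1, 2]
Each d has probability 1/6, so the pmf of τ is: f(1) = 1/6, f(2) = 1/6, f(3) = 1/3, f(4) = 1/3
Let p_n(j) = P(N_n = j), with p_0 = [1]. Condition on τ_1: p_n(0) = P(τ > n), and for j >= 1, p_n(j) = Σ_{k<=n} f(k)·p_{n−k}(j−1)
p_1 = [5/6, 1/6]  (j = 0..1)
p_2 = [2/3, 11/36, 1/36]  (j = 0..2)
p_3 = [1/3, 7/12, 17/216, 1/216]  (j = 0..3)
p_4 = [0, 7/9, 11/54, 23/1296, 1/1296]  (j = 0..4)
p_5 = [0, 5/9, 83/216, 73/1296, 29/7776, 1/7776]  (j = 0..5)
p_6 = [0, 1/3, 14/27, 173/1296, 1/72, 35/46656, 1/46656]  (j = 0..6)
E[N_6] = Σ j·p_6(j) = 85393/46656;  E[N_6²] = Σ j²·p_6(j) = 179651/46656
Var[N_6] = 179651/46656 − (85393/46656)² = 1089832607/2176782336


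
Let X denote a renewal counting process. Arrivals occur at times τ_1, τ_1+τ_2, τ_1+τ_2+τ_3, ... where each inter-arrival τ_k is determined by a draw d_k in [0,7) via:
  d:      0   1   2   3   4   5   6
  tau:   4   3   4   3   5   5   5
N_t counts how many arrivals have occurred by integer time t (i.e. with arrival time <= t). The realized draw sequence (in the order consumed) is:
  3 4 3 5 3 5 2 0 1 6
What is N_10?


draw d_1=3: τ_1=3, arrival time A_1=3
draw d_2=4: τ_2=5, arrival time A_2=8
draw d_3=3: τ_3=3, arrival time A_3=11
draw d_4=5: τ_4=5, arrival time A_4=16
draw d_5=3: τ_5=3, arrival time A_5=19
draw d_6=5: τ_6=5, arrival time A_6=24
draw d_7=2: τ_7=4, arrival time A_7=28
draw d_8=0: τ_8=4, arrival time A_8=32
draw d_9=1: τ_9=3, arrival time A_9=35
draw d_10=6: τ_10=5, arrival time A_10=40
N_t over t=0..10: 0:0 1:0 2:0 3:1 4:1 5:1 6:1 7:1 8:2 9:2 10:2

2


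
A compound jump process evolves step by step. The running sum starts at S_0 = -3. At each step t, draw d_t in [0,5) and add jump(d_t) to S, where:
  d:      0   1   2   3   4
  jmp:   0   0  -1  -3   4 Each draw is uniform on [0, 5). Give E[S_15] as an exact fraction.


Outcome values over d=0..4: [0, 0, -1, -3, 4]
Σy = 0, Σy² = 26, M = 5
μ = 0/5 = 0,  σ² = 26/5 − (0)² = 26/5
E[S_15] = -3 + 15·(0) = -3

-3


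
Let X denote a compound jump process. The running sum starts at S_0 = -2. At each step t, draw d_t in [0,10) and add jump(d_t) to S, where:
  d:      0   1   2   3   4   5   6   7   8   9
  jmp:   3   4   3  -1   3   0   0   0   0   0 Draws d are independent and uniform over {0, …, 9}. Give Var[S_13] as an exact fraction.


962/25

Outcome values over d=0..9: [3, 4, 3, -1, 3, 0, 0, 0, 0, 0]
Σy = 12, Σy² = 44, M = 10
μ = 12/10 = 6/5,  σ² = 44/10 − (6/5)² = 74/25
Independent increments: Var[S_13] = 13·σ² = 13·(74/25) = 962/25


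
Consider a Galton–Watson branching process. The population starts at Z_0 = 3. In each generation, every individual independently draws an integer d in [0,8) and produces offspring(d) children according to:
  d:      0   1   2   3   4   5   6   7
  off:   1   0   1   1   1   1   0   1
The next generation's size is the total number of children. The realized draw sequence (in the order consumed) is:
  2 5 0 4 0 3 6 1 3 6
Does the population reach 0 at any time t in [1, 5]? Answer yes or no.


yes

gen 0: Z_0=3, draws=[2, 5, 0], offspring=[1, 1, 1], Z_1=3
gen 1: Z_1=3, draws=[4, 0, 3], offspring=[1, 1, 1], Z_2=3
gen 2: Z_2=3, draws=[6, 1, 3], offspring=[0, 0, 1], Z_3=1
gen 3: Z_3=1, draws=[6], offspring=[0], Z_4=0
gen 4: Z_4=0, draws=[], offspring=[], Z_5=0


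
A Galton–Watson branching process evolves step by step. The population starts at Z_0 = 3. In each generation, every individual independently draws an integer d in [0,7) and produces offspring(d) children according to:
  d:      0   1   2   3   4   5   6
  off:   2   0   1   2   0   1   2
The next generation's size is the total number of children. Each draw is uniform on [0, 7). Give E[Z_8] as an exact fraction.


Outcome values over d=0..6: [2, 0, 1, 2, 0, 1, 2]
Σy = 8, Σy² = 14, M = 7
μ = 8/7 = 8/7,  σ² = 14/7 − (8/7)² = 34/49
E[Z_0] = 3
E[Z_1] = 8/7·E[Z_0] = 24/7
E[Z_2] = 8/7·E[Z_1] = 192/49
E[Z_3] = 8/7·E[Z_2] = 1536/343
E[Z_4] = 8/7·E[Z_3] = 12288/2401
E[Z_5] = 8/7·E[Z_4] = 98304/16807
E[Z_6] = 8/7·E[Z_5] = 786432/117649
E[Z_7] = 8/7·E[Z_6] = 6291456/823543
E[Z_8] = 8/7·E[Z_7] = 50331648/5764801

50331648/5764801


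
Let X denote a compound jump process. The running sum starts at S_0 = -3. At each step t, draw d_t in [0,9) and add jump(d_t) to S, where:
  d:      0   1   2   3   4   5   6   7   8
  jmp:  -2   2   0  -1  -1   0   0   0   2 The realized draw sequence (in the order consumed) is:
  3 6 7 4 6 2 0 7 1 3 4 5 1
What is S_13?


-5

t=0: S=-3, d=3, jump=-1, S_1=-4
t=1: S=-4, d=6, jump=0, S_2=-4
t=2: S=-4, d=7, jump=0, S_3=-4
t=3: S=-4, d=4, jump=-1, S_4=-5
t=4: S=-5, d=6, jump=0, S_5=-5
t=5: S=-5, d=2, jump=0, S_6=-5
t=6: S=-5, d=0, jump=-2, S_7=-7
t=7: S=-7, d=7, jump=0, S_8=-7
t=8: S=-7, d=1, jump=2, S_9=-5
t=9: S=-5, d=3, jump=-1, S_10=-6
t=10: S=-6, d=4, jump=-1, S_11=-7
t=11: S=-7, d=5, jump=0, S_12=-7
t=12: S=-7, d=1, jump=2, S_13=-5


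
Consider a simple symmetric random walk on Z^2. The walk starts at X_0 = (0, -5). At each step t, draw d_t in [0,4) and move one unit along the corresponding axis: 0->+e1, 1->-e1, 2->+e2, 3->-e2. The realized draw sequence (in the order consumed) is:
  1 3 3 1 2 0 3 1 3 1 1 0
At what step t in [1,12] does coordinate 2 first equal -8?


t=0: X=(0, -5), d=1 → -e1, X_1=(-1, -5)
t=1: X=(-1, -5), d=3 → -e2, X_2=(-1, -6)
t=2: X=(-1, -6), d=3 → -e2, X_3=(-1, -7)
t=3: X=(-1, -7), d=1 → -e1, X_4=(-2, -7)
t=4: X=(-2, -7), d=2 → +e2, X_5=(-2, -6)
t=5: X=(-2, -6), d=0 → +e1, X_6=(-1, -6)
t=6: X=(-1, -6), d=3 → -e2, X_7=(-1, -7)
t=7: X=(-1, -7), d=1 → -e1, X_8=(-2, -7)
t=8: X=(-2, -7), d=3 → -e2, X_9=(-2, -8)
t=9: X=(-2, -8), d=1 → -e1, X_10=(-3, -8)
t=10: X=(-3, -8), d=1 → -e1, X_11=(-4, -8)
t=11: X=(-4, -8), d=0 → +e1, X_12=(-3, -8)

9


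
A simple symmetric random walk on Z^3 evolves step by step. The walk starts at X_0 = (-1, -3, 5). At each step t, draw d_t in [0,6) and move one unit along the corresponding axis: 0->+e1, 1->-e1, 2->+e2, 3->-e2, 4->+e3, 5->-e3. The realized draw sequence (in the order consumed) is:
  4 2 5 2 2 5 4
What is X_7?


(-1, 0, 5)

t=0: X=(-1, -3, 5), d=4 → +e3, X_1=(-1, -3, 6)
t=1: X=(-1, -3, 6), d=2 → +e2, X_2=(-1, -2, 6)
t=2: X=(-1, -2, 6), d=5 → -e3, X_3=(-1, -2, 5)
t=3: X=(-1, -2, 5), d=2 → +e2, X_4=(-1, -1, 5)
t=4: X=(-1, -1, 5), d=2 → +e2, X_5=(-1, 0, 5)
t=5: X=(-1, 0, 5), d=5 → -e3, X_6=(-1, 0, 4)
t=6: X=(-1, 0, 4), d=4 → +e3, X_7=(-1, 0, 5)


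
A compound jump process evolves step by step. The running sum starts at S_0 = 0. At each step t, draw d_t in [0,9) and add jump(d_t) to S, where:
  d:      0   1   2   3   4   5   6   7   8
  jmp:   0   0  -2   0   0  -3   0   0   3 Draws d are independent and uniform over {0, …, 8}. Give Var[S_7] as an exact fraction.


Outcome values over d=0..8: [0, 0, -2, 0, 0, -3, 0, 0, 3]
Σy = -2, Σy² = 22, M = 9
μ = -2/9 = -2/9,  σ² = 22/9 − (-2/9)² = 194/81
Independent increments: Var[S_7] = 7·σ² = 7·(194/81) = 1358/81

1358/81


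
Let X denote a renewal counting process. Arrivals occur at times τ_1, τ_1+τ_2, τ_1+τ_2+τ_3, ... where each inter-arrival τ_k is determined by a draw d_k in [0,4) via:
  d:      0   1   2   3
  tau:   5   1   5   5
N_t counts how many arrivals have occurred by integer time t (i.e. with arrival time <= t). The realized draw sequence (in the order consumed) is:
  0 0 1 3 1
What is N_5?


draw d_1=0: τ_1=5, arrival time A_1=5
draw d_2=0: τ_2=5, arrival time A_2=10
draw d_3=1: τ_3=1, arrival time A_3=11
draw d_4=3: τ_4=5, arrival time A_4=16
draw d_5=1: τ_5=1, arrival time A_5=17
N_t over t=0..5: 0:0 1:0 2:0 3:0 4:0 5:1

1


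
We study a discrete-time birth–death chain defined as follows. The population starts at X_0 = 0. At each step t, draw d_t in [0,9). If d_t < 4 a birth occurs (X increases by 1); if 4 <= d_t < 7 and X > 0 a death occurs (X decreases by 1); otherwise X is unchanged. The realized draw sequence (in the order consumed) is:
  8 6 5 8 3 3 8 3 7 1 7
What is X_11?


4

t=0: X=0, d=8 → hold, X_1=0
t=1: X=0, d=6 → hold, X_2=0
t=2: X=0, d=5 → hold, X_3=0
t=3: X=0, d=8 → hold, X_4=0
t=4: X=0, d=3 → birth, X_5=1
t=5: X=1, d=3 → birth, X_6=2
t=6: X=2, d=8 → hold, X_7=2
t=7: X=2, d=3 → birth, X_8=3
t=8: X=3, d=7 → hold, X_9=3
t=9: X=3, d=1 → birth, X_10=4
t=10: X=4, d=7 → hold, X_11=4


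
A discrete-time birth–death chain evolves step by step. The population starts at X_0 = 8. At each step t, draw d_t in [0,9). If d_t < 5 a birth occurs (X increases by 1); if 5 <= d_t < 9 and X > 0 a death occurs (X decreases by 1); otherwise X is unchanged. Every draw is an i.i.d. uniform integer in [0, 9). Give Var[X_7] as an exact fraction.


X can drop by at most 1 per step and X_0 = 8 > T = 7, so X_t >= 8 − t >= 1 > 0 for every t <= 7: the floor at 0 (the 'and X > 0' condition) never binds. Hence X_7 = X_0 + Σ_{t<7} Y_t with i.i.d. increments Y_t = y(d_t) ∈ {+1, −1, 0}.
Outcome values over d=0..8: [1, 1, 1, 1, 1, -1, -1, -1, -1]
Σy = 1, Σy² = 9, M = 9
μ = 1/9 = 1/9,  σ² = 9/9 − (1/9)² = 80/81
Independent increments: Var[X_7] = 7·σ² = 7·(80/81) = 560/81

560/81


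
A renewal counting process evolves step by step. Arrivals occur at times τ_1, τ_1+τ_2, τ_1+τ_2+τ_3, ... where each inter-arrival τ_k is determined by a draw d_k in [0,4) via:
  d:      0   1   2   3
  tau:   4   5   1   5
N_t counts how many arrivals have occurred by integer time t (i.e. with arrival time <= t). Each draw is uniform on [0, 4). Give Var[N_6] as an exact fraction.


6684231/16777216

Inter-arrival values over d=0..3: [4, 5, 1, 5]
Each d has probability 1/4, so the pmf of τ is: f(1) = 1/4, f(4) = 1/4, f(5) = 1/2
Let p_n(j) = P(N_n = j), with p_0 = [1]. Condition on τ_1: p_n(0) = P(τ > n), and for j >= 1, p_n(j) = Σ_{k<=n} f(k)·p_{n−k}(j−1)
p_1 = [3/4, 1/4]  (j = 0..1)
p_2 = [3/4, 3/16, 1/16]  (j = 0..2)
p_3 = [3/4, 3/16, 3/64, 1/64]  (j = 0..3)
p_4 = [1/2, 7/16, 3/64, 3/256, 1/256]  (j = 0..4)
p_5 = [0, 13/16, 11/64, 3/256, 3/1024, 1/1024]  (j = 0..5)
p_6 = [0, 9/16, 3/8, 15/256, 3/1024, 3/4096, 1/4096]  (j = 0..6)
E[N_6] = Σ j·p_6(j) = 6165/4096;  E[N_6²] = Σ j²·p_6(j) = 10911/4096
Var[N_6] = 10911/4096 − (6165/4096)² = 6684231/16777216


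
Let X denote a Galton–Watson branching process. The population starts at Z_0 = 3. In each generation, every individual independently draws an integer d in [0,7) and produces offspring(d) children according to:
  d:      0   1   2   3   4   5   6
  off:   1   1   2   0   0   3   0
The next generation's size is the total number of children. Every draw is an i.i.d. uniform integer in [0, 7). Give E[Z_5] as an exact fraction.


3

Outcome values over d=0..6: [1, 1, 2, 0, 0, 3, 0]
Σy = 7, Σy² = 15, M = 7
μ = 7/7 = 1,  σ² = 15/7 − (1)² = 8/7
E[Z_0] = 3
E[Z_1] = 1·E[Z_0] = 3
E[Z_2] = 1·E[Z_1] = 3
E[Z_3] = 1·E[Z_2] = 3
E[Z_4] = 1·E[Z_3] = 3
E[Z_5] = 1·E[Z_4] = 3


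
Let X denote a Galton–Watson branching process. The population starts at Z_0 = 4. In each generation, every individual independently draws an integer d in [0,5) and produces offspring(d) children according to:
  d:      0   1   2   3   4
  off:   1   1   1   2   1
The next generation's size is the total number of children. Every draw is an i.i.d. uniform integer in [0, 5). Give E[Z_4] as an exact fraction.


Outcome values over d=0..4: [1, 1, 1, 2, 1]
Σy = 6, Σy² = 8, M = 5
μ = 6/5 = 6/5,  σ² = 8/5 − (6/5)² = 4/25
E[Z_0] = 4
E[Z_1] = 6/5·E[Z_0] = 24/5
E[Z_2] = 6/5·E[Z_1] = 144/25
E[Z_3] = 6/5·E[Z_2] = 864/125
E[Z_4] = 6/5·E[Z_3] = 5184/625

5184/625


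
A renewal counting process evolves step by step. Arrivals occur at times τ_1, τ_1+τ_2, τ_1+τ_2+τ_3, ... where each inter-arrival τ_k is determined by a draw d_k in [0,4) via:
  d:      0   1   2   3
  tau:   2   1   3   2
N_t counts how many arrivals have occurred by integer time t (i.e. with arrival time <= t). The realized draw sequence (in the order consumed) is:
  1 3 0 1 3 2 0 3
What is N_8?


5

draw d_1=1: τ_1=1, arrival time A_1=1
draw d_2=3: τ_2=2, arrival time A_2=3
draw d_3=0: τ_3=2, arrival time A_3=5
draw d_4=1: τ_4=1, arrival time A_4=6
draw d_5=3: τ_5=2, arrival time A_5=8
draw d_6=2: τ_6=3, arrival time A_6=11
draw d_7=0: τ_7=2, arrival time A_7=13
draw d_8=3: τ_8=2, arrival time A_8=15
N_t over t=0..8: 0:0 1:1 2:1 3:2 4:2 5:3 6:4 7:4 8:5


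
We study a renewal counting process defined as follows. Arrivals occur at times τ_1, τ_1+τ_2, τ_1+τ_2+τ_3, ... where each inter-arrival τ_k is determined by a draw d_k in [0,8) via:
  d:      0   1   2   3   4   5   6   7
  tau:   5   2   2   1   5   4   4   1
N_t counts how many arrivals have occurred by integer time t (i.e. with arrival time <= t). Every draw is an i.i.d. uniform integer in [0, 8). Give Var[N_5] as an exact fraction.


579559/1048576

Inter-arrival values over d=0..7: [5, 2, 2, 1, 5, 4, 4, 1]
Each d has probability 1/8, so the pmf of τ is: f(1) = 1/4, f(2) = 1/4, f(4) = 1/4, f(5) = 1/4
Let p_n(j) = P(N_n = j), with p_0 = [1]. Condition on τ_1: p_n(0) = P(τ > n), and for j >= 1, p_n(j) = Σ_{k<=n} f(k)·p_{n−k}(j−1)
p_1 = [3/4, 1/4]  (j = 0..1)
p_2 = [1/2, 7/16, 1/16]  (j = 0..2)
p_3 = [1/2, 5/16, 11/64, 1/64]  (j = 0..3)
p_4 = [1/4, 1/2, 3/16, 15/256, 1/256]  (j = 0..4)
p_5 = [0, 5/8, 17/64, 23/256, 19/1024, 1/1024]  (j = 0..5)
E[N_5] = Σ j·p_5(j) = 1541/1024;  E[N_5²] = Σ j²·p_5(j) = 2885/1024
Var[N_5] = 2885/1024 − (1541/1024)² = 579559/1048576


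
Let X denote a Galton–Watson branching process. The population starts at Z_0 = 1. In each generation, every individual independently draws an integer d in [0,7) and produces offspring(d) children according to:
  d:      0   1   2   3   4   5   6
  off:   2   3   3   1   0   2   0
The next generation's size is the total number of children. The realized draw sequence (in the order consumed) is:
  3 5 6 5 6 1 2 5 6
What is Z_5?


gen 0: Z_0=1, draws=[3], offspring=[1], Z_1=1
gen 1: Z_1=1, draws=[5], offspring=[2], Z_2=2
gen 2: Z_2=2, draws=[6, 5], offspring=[0, 2], Z_3=2
gen 3: Z_3=2, draws=[6, 1], offspring=[0, 3], Z_4=3
gen 4: Z_4=3, draws=[2, 5, 6], offspring=[3, 2, 0], Z_5=5

5


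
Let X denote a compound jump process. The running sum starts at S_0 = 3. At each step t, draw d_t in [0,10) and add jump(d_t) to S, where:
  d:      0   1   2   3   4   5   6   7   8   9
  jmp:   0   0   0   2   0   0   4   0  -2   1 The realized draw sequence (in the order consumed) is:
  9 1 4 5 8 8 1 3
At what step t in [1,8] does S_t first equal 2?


t=0: S=3, d=9, jump=1, S_1=4
t=1: S=4, d=1, jump=0, S_2=4
t=2: S=4, d=4, jump=0, S_3=4
t=3: S=4, d=5, jump=0, S_4=4
t=4: S=4, d=8, jump=-2, S_5=2
t=5: S=2, d=8, jump=-2, S_6=0
t=6: S=0, d=1, jump=0, S_7=0
t=7: S=0, d=3, jump=2, S_8=2

5


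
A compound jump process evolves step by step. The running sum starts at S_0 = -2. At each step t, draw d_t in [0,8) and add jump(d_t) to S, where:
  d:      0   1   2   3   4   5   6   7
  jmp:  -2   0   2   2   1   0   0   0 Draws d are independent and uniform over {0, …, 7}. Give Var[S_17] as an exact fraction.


Outcome values over d=0..7: [-2, 0, 2, 2, 1, 0, 0, 0]
Σy = 3, Σy² = 13, M = 8
μ = 3/8 = 3/8,  σ² = 13/8 − (3/8)² = 95/64
Independent increments: Var[S_17] = 17·σ² = 17·(95/64) = 1615/64

1615/64


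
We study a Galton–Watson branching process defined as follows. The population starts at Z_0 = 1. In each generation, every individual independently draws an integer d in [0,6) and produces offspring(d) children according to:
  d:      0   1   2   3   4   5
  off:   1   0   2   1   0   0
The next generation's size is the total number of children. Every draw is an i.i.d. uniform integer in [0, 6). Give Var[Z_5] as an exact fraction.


16880/59049

Outcome values over d=0..5: [1, 0, 2, 1, 0, 0]
Σy = 4, Σy² = 6, M = 6
μ = 4/6 = 2/3,  σ² = 6/6 − (2/3)² = 5/9
V_0 = 0, E_0 = 1
V_1 = 5/9·E_0 + (2/3)²·V_0 = 5/9;  E_1 = 2/3
V_2 = 5/9·E_1 + (2/3)²·V_1 = 50/81;  E_2 = 4/9
V_3 = 5/9·E_2 + (2/3)²·V_2 = 380/729;  E_3 = 8/27
V_4 = 5/9·E_3 + (2/3)²·V_3 = 2600/6561;  E_4 = 16/81
V_5 = 5/9·E_4 + (2/3)²·V_4 = 16880/59049;  E_5 = 32/243


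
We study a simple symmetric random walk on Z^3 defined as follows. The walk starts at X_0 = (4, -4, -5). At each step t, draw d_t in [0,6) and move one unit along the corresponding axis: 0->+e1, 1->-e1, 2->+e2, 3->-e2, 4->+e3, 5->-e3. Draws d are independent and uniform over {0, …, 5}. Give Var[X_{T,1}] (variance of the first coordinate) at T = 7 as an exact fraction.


7/3

Outcome values over d=0..5: [1, -1, 0, 0, 0, 0]
Σy = 0, Σy² = 2, M = 6
μ = 0/6 = 0,  σ² = 2/6 − (0)² = 1/3
Independent increments: Var[X_7] = 7·σ² = 7·(1/3) = 7/3


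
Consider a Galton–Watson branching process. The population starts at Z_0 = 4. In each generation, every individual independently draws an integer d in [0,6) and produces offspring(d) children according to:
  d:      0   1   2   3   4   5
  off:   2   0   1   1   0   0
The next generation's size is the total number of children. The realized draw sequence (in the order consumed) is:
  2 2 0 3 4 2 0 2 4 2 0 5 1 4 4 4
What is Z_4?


gen 0: Z_0=4, draws=[2, 2, 0, 3], offspring=[1, 1, 2, 1], Z_1=5
gen 1: Z_1=5, draws=[4, 2, 0, 2, 4], offspring=[0, 1, 2, 1, 0], Z_2=4
gen 2: Z_2=4, draws=[2, 0, 5, 1], offspring=[1, 2, 0, 0], Z_3=3
gen 3: Z_3=3, draws=[4, 4, 4], offspring=[0, 0, 0], Z_4=0

0


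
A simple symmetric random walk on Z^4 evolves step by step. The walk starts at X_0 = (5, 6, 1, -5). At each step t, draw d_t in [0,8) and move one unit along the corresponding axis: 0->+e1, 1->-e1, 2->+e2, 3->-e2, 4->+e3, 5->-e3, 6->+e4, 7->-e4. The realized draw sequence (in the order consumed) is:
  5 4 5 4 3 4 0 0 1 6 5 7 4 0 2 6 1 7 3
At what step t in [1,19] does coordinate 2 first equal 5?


5

t=0: X=(5, 6, 1, -5), d=5 → -e3, X_1=(5, 6, 0, -5)
t=1: X=(5, 6, 0, -5), d=4 → +e3, X_2=(5, 6, 1, -5)
t=2: X=(5, 6, 1, -5), d=5 → -e3, X_3=(5, 6, 0, -5)
t=3: X=(5, 6, 0, -5), d=4 → +e3, X_4=(5, 6, 1, -5)
t=4: X=(5, 6, 1, -5), d=3 → -e2, X_5=(5, 5, 1, -5)
t=5: X=(5, 5, 1, -5), d=4 → +e3, X_6=(5, 5, 2, -5)
t=6: X=(5, 5, 2, -5), d=0 → +e1, X_7=(6, 5, 2, -5)
t=7: X=(6, 5, 2, -5), d=0 → +e1, X_8=(7, 5, 2, -5)
t=8: X=(7, 5, 2, -5), d=1 → -e1, X_9=(6, 5, 2, -5)
t=9: X=(6, 5, 2, -5), d=6 → +e4, X_10=(6, 5, 2, -4)
t=10: X=(6, 5, 2, -4), d=5 → -e3, X_11=(6, 5, 1, -4)
t=11: X=(6, 5, 1, -4), d=7 → -e4, X_12=(6, 5, 1, -5)
t=12: X=(6, 5, 1, -5), d=4 → +e3, X_13=(6, 5, 2, -5)
t=13: X=(6, 5, 2, -5), d=0 → +e1, X_14=(7, 5, 2, -5)
t=14: X=(7, 5, 2, -5), d=2 → +e2, X_15=(7, 6, 2, -5)
t=15: X=(7, 6, 2, -5), d=6 → +e4, X_16=(7, 6, 2, -4)
t=16: X=(7, 6, 2, -4), d=1 → -e1, X_17=(6, 6, 2, -4)
t=17: X=(6, 6, 2, -4), d=7 → -e4, X_18=(6, 6, 2, -5)
t=18: X=(6, 6, 2, -5), d=3 → -e2, X_19=(6, 5, 2, -5)


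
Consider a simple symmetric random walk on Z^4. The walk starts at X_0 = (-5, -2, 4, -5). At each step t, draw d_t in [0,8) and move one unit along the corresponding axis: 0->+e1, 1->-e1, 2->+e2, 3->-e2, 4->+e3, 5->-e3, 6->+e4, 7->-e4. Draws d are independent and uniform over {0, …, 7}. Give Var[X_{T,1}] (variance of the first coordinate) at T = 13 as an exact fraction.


13/4

Outcome values over d=0..7: [1, -1, 0, 0, 0, 0, 0, 0]
Σy = 0, Σy² = 2, M = 8
μ = 0/8 = 0,  σ² = 2/8 − (0)² = 1/4
Independent increments: Var[X_13] = 13·σ² = 13·(1/4) = 13/4


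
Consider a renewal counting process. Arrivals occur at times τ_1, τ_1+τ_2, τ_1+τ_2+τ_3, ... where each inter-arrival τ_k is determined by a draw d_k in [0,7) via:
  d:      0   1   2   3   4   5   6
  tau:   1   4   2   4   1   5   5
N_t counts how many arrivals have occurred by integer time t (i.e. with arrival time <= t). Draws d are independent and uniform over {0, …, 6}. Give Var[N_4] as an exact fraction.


Inter-arrival values over d=0..6: [1, 4, 2, 4, 1, 5, 5]
Each d has probability 1/7, so the pmf of τ is: f(1) = 2/7, f(2) = 1/7, f(4) = 2/7, f(5) = 2/7
Let p_n(j) = P(N_n = j), with p_0 = [1]. Condition on τ_1: p_n(0) = P(τ > n), and for j >= 1, p_n(j) = Σ_{k<=n} f(k)·p_{n−k}(j−1)
p_1 = [5/7, 2/7]  (j = 0..1)
p_2 = [4/7, 17/49, 4/49]  (j = 0..2)
p_3 = [4/7, 13/49, 48/343, 8/343]  (j = 0..3)
p_4 = [2/7, 26/49, 43/343, 124/2401, 16/2401]  (j = 0..4)
E[N_4] = Σ j·p_4(j) = 2312/2401;  E[N_4²] = Σ j²·p_4(j) = 550/343
Var[N_4] = 550/343 − (2312/2401)² = 3898506/5764801

3898506/5764801


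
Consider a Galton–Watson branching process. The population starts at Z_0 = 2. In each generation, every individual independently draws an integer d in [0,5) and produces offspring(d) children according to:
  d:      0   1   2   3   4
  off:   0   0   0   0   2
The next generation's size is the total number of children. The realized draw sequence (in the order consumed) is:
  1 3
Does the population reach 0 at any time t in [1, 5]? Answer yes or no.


gen 0: Z_0=2, draws=[1, 3], offspring=[0, 0], Z_1=0
gen 1: Z_1=0, draws=[], offspring=[], Z_2=0
gen 2: Z_2=0, draws=[], offspring=[], Z_3=0
gen 3: Z_3=0, draws=[], offspring=[], Z_4=0
gen 4: Z_4=0, draws=[], offspring=[], Z_5=0

yes


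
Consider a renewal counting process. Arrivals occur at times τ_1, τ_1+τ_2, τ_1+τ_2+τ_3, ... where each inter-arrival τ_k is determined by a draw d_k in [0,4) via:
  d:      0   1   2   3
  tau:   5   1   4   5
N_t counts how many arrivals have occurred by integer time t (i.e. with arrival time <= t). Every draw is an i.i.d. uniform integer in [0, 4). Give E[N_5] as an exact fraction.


Inter-arrival values over d=0..3: [5, 1, 4, 5]
Each d has probability 1/4, so the pmf of τ is: f(1) = 1/4, f(4) = 1/4, f(5) = 1/2
Renewal equation for m(n) = E[N_n]: condition on τ_1 = k (if k <= n, one arrival plus a fresh copy on the remaining n−k steps): m(n) = F(n) + Σ_{k<=n} f(k)·m(n−k), where F(n) = P(τ <= n) and m(0) = 0
m(1) = F(1) = 1/4
m(2) = F(2) + f(1)·m(1) = 1/4 + 1/4·1/4 = 5/16
m(3) = F(3) + f(1)·m(2) = 1/4 + 1/4·5/16 = 21/64
m(4) = F(4) + f(1)·m(3) = 1/2 + 1/4·21/64 = 149/256
m(5) = F(5) + f(1)·m(4) + f(4)·m(1) = 1 + 1/4·149/256 + 1/4·1/4 = 1237/1024
E[N_5] = m(5) = 1237/1024

1237/1024


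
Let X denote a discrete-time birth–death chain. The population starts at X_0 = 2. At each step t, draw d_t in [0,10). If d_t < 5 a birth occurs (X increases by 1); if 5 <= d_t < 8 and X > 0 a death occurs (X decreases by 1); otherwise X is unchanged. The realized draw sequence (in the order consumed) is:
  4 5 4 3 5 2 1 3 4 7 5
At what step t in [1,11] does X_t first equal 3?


1

t=0: X=2, d=4 → birth, X_1=3
t=1: X=3, d=5 → death, X_2=2
t=2: X=2, d=4 → birth, X_3=3
t=3: X=3, d=3 → birth, X_4=4
t=4: X=4, d=5 → death, X_5=3
t=5: X=3, d=2 → birth, X_6=4
t=6: X=4, d=1 → birth, X_7=5
t=7: X=5, d=3 → birth, X_8=6
t=8: X=6, d=4 → birth, X_9=7
t=9: X=7, d=7 → death, X_10=6
t=10: X=6, d=5 → death, X_11=5


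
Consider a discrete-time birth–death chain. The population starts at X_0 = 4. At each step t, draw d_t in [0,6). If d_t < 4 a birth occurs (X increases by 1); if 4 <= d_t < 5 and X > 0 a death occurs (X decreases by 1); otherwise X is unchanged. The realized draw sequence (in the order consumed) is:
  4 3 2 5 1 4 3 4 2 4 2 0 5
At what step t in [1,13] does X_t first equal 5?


t=0: X=4, d=4 → death, X_1=3
t=1: X=3, d=3 → birth, X_2=4
t=2: X=4, d=2 → birth, X_3=5
t=3: X=5, d=5 → hold, X_4=5
t=4: X=5, d=1 → birth, X_5=6
t=5: X=6, d=4 → death, X_6=5
t=6: X=5, d=3 → birth, X_7=6
t=7: X=6, d=4 → death, X_8=5
t=8: X=5, d=2 → birth, X_9=6
t=9: X=6, d=4 → death, X_10=5
t=10: X=5, d=2 → birth, X_11=6
t=11: X=6, d=0 → birth, X_12=7
t=12: X=7, d=5 → hold, X_13=7

3


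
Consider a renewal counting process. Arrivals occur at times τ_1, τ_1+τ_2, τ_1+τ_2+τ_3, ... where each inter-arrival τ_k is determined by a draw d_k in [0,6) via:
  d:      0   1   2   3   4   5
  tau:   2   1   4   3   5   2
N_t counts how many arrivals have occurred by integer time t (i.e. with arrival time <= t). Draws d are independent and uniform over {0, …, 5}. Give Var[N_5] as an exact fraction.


28761839/60466176

Inter-arrival values over d=0..5: [2, 1, 4, 3, 5, 2]
Each d has probability 1/6, so the pmf of τ is: f(1) = 1/6, f(2) = 1/3, f(3) = 1/6, f(4) = 1/6, f(5) = 1/6
Let p_n(j) = P(N_n = j), with p_0 = [1]. Condition on τ_1: p_n(0) = P(τ > n), and for j >= 1, p_n(j) = Σ_{k<=n} f(k)·p_{n−k}(j−1)
p_1 = [5/6, 1/6]  (j = 0..1)
p_2 = [1/2, 17/36, 1/36]  (j = 0..2)
p_3 = [1/3, 19/36, 29/216, 1/216]  (j = 0..3)
p_4 = [1/6, 19/36, 59/216, 41/1296, 1/1296]  (j = 0..4)
p_5 = [0, 19/36, 10/27, 41/432, 53/7776, 1/7776]  (j = 0..5)
E[N_5] = Σ j·p_5(j) = 12295/7776;  E[N_5²] = Σ j²·p_5(j) = 857/288
Var[N_5] = 857/288 − (12295/7776)² = 28761839/60466176


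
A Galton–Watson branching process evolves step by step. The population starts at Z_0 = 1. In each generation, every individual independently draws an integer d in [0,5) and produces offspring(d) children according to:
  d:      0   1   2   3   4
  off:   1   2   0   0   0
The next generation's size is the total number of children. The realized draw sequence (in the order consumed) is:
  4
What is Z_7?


gen 0: Z_0=1, draws=[4], offspring=[0], Z_1=0
gen 1: Z_1=0, draws=[], offspring=[], Z_2=0
gen 2: Z_2=0, draws=[], offspring=[], Z_3=0
gen 3: Z_3=0, draws=[], offspring=[], Z_4=0
gen 4: Z_4=0, draws=[], offspring=[], Z_5=0
gen 5: Z_5=0, draws=[], offspring=[], Z_6=0
gen 6: Z_6=0, draws=[], offspring=[], Z_7=0

0


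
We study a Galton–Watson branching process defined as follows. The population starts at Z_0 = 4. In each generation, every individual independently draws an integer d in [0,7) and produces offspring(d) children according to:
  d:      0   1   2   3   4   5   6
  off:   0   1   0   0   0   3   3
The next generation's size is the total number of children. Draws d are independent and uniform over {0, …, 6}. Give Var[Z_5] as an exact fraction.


240/7

Outcome values over d=0..6: [0, 1, 0, 0, 0, 3, 3]
Σy = 7, Σy² = 19, M = 7
μ = 7/7 = 1,  σ² = 19/7 − (1)² = 12/7
V_0 = 0, E_0 = 4
V_1 = 12/7·E_0 + (1)²·V_0 = 48/7;  E_1 = 4
V_2 = 12/7·E_1 + (1)²·V_1 = 96/7;  E_2 = 4
V_3 = 12/7·E_2 + (1)²·V_2 = 144/7;  E_3 = 4
V_4 = 12/7·E_3 + (1)²·V_3 = 192/7;  E_4 = 4
V_5 = 12/7·E_4 + (1)²·V_4 = 240/7;  E_5 = 4


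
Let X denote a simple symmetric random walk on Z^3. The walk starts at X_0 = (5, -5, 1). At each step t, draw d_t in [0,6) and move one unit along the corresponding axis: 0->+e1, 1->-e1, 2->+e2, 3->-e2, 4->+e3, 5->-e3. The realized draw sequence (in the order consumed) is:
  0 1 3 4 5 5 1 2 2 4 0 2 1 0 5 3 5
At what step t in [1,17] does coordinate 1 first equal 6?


t=0: X=(5, -5, 1), d=0 → +e1, X_1=(6, -5, 1)
t=1: X=(6, -5, 1), d=1 → -e1, X_2=(5, -5, 1)
t=2: X=(5, -5, 1), d=3 → -e2, X_3=(5, -6, 1)
t=3: X=(5, -6, 1), d=4 → +e3, X_4=(5, -6, 2)
t=4: X=(5, -6, 2), d=5 → -e3, X_5=(5, -6, 1)
t=5: X=(5, -6, 1), d=5 → -e3, X_6=(5, -6, 0)
t=6: X=(5, -6, 0), d=1 → -e1, X_7=(4, -6, 0)
t=7: X=(4, -6, 0), d=2 → +e2, X_8=(4, -5, 0)
t=8: X=(4, -5, 0), d=2 → +e2, X_9=(4, -4, 0)
t=9: X=(4, -4, 0), d=4 → +e3, X_10=(4, -4, 1)
t=10: X=(4, -4, 1), d=0 → +e1, X_11=(5, -4, 1)
t=11: X=(5, -4, 1), d=2 → +e2, X_12=(5, -3, 1)
t=12: X=(5, -3, 1), d=1 → -e1, X_13=(4, -3, 1)
t=13: X=(4, -3, 1), d=0 → +e1, X_14=(5, -3, 1)
t=14: X=(5, -3, 1), d=5 → -e3, X_15=(5, -3, 0)
t=15: X=(5, -3, 0), d=3 → -e2, X_16=(5, -4, 0)
t=16: X=(5, -4, 0), d=5 → -e3, X_17=(5, -4, -1)

1


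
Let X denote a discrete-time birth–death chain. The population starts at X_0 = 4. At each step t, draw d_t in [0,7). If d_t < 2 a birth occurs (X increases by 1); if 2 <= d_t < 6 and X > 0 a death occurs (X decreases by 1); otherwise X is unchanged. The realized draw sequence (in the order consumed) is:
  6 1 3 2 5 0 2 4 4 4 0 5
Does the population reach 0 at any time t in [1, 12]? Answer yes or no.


yes

t=0: X=4, d=6 → hold, X_1=4
t=1: X=4, d=1 → birth, X_2=5
t=2: X=5, d=3 → death, X_3=4
t=3: X=4, d=2 → death, X_4=3
t=4: X=3, d=5 → death, X_5=2
t=5: X=2, d=0 → birth, X_6=3
t=6: X=3, d=2 → death, X_7=2
t=7: X=2, d=4 → death, X_8=1
t=8: X=1, d=4 → death, X_9=0
t=9: X=0, d=4 → hold, X_10=0
t=10: X=0, d=0 → birth, X_11=1
t=11: X=1, d=5 → death, X_12=0


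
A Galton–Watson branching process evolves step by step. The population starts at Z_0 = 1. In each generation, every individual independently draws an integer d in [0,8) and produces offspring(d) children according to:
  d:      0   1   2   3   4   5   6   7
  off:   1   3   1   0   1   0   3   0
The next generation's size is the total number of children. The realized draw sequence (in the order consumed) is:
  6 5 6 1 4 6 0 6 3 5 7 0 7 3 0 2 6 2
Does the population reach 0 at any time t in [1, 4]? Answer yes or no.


no

gen 0: Z_0=1, draws=[6], offspring=[3], Z_1=3
gen 1: Z_1=3, draws=[5, 6, 1], offspring=[0, 3, 3], Z_2=6
gen 2: Z_2=6, draws=[4, 6, 0, 6, 3, 5], offspring=[1, 3, 1, 3, 0, 0], Z_3=8
gen 3: Z_3=8, draws=[7, 0, 7, 3, 0, 2, 6, 2], offspring=[0, 1, 0, 0, 1, 1, 3, 1], Z_4=7


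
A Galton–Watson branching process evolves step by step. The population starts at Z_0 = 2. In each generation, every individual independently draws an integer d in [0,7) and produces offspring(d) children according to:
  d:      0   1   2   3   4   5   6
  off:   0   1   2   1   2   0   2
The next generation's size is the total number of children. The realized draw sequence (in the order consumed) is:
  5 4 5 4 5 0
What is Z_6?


0

gen 0: Z_0=2, draws=[5, 4], offspring=[0, 2], Z_1=2
gen 1: Z_1=2, draws=[5, 4], offspring=[0, 2], Z_2=2
gen 2: Z_2=2, draws=[5, 0], offspring=[0, 0], Z_3=0
gen 3: Z_3=0, draws=[], offspring=[], Z_4=0
gen 4: Z_4=0, draws=[], offspring=[], Z_5=0
gen 5: Z_5=0, draws=[], offspring=[], Z_6=0


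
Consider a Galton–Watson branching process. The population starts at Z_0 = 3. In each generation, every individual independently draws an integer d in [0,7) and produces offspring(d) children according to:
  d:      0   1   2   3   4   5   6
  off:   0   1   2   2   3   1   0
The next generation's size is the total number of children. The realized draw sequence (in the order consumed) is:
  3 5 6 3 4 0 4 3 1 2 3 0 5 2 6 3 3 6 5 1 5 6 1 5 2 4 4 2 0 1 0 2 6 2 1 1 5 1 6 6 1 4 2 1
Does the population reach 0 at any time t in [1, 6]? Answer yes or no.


gen 0: Z_0=3, draws=[3, 5, 6], offspring=[2, 1, 0], Z_1=3
gen 1: Z_1=3, draws=[3, 4, 0], offspring=[2, 3, 0], Z_2=5
gen 2: Z_2=5, draws=[4, 3, 1, 2, 3], offspring=[3, 2, 1, 2, 2], Z_3=10
gen 3: Z_3=10, draws=[0, 5, 2, 6, 3, 3, 6, 5, 1, 5], offspring=[0, 1, 2, 0, 2, 2, 0, 1, 1, 1], Z_4=10
gen 4: Z_4=10, draws=[6, 1, 5, 2, 4, 4, 2, 0, 1, 0], offspring=[0, 1, 1, 2, 3, 3, 2, 0, 1, 0], Z_5=13
gen 5: Z_5=13, draws=[2, 6, 2, 1, 1, 5, 1, 6, 6, 1, 4, 2, 1], offspring=[2, 0, 2, 1, 1, 1, 1, 0, 0, 1, 3, 2, 1], Z_6=15

no
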